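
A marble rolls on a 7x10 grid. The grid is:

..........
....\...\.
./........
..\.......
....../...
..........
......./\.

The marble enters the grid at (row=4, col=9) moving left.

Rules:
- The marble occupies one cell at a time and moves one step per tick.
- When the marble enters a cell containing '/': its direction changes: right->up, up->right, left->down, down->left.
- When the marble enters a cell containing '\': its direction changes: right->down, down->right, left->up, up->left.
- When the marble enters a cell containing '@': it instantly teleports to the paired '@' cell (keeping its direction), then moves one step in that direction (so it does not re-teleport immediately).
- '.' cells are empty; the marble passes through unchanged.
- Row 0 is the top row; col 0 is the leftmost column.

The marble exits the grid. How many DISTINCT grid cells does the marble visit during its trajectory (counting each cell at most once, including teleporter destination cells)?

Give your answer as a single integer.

Step 1: enter (4,9), '.' pass, move left to (4,8)
Step 2: enter (4,8), '.' pass, move left to (4,7)
Step 3: enter (4,7), '.' pass, move left to (4,6)
Step 4: enter (4,6), '/' deflects left->down, move down to (5,6)
Step 5: enter (5,6), '.' pass, move down to (6,6)
Step 6: enter (6,6), '.' pass, move down to (7,6)
Step 7: at (7,6) — EXIT via bottom edge, pos 6
Distinct cells visited: 6 (path length 6)

Answer: 6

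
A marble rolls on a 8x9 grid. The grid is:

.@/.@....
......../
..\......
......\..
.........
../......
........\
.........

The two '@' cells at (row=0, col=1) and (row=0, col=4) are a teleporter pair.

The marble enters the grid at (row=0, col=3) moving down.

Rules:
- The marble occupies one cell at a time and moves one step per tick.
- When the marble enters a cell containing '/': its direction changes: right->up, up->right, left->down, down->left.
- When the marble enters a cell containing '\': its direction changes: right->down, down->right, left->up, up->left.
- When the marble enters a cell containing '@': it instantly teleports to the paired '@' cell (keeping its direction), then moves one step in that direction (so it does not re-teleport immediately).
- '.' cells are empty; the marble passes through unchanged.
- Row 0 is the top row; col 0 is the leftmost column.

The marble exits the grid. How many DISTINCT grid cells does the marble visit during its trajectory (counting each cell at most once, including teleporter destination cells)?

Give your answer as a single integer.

Answer: 8

Derivation:
Step 1: enter (0,3), '.' pass, move down to (1,3)
Step 2: enter (1,3), '.' pass, move down to (2,3)
Step 3: enter (2,3), '.' pass, move down to (3,3)
Step 4: enter (3,3), '.' pass, move down to (4,3)
Step 5: enter (4,3), '.' pass, move down to (5,3)
Step 6: enter (5,3), '.' pass, move down to (6,3)
Step 7: enter (6,3), '.' pass, move down to (7,3)
Step 8: enter (7,3), '.' pass, move down to (8,3)
Step 9: at (8,3) — EXIT via bottom edge, pos 3
Distinct cells visited: 8 (path length 8)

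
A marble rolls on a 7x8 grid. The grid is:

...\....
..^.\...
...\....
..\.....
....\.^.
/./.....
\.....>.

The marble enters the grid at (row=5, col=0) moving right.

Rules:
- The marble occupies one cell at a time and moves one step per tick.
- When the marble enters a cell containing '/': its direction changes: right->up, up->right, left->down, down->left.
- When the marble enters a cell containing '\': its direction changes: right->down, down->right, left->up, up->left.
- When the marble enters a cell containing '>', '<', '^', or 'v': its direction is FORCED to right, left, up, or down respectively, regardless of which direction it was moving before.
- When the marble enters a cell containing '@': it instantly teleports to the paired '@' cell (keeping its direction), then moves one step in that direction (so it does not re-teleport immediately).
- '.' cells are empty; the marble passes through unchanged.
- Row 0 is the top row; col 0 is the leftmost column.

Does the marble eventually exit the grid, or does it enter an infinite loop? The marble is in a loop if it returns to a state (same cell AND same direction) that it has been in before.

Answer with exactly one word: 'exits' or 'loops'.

Answer: exits

Derivation:
Step 1: enter (5,0), '/' deflects right->up, move up to (4,0)
Step 2: enter (4,0), '.' pass, move up to (3,0)
Step 3: enter (3,0), '.' pass, move up to (2,0)
Step 4: enter (2,0), '.' pass, move up to (1,0)
Step 5: enter (1,0), '.' pass, move up to (0,0)
Step 6: enter (0,0), '.' pass, move up to (-1,0)
Step 7: at (-1,0) — EXIT via top edge, pos 0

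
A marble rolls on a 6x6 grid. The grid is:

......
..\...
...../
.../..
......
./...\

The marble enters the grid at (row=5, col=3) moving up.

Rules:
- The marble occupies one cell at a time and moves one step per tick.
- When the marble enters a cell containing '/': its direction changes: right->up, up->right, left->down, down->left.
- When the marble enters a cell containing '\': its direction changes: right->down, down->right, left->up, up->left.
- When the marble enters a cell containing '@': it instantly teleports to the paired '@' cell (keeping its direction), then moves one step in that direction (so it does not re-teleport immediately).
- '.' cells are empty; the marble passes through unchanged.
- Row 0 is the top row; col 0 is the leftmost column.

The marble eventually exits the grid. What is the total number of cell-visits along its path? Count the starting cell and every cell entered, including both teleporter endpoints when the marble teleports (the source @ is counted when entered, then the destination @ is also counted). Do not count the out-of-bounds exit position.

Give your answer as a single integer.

Step 1: enter (5,3), '.' pass, move up to (4,3)
Step 2: enter (4,3), '.' pass, move up to (3,3)
Step 3: enter (3,3), '/' deflects up->right, move right to (3,4)
Step 4: enter (3,4), '.' pass, move right to (3,5)
Step 5: enter (3,5), '.' pass, move right to (3,6)
Step 6: at (3,6) — EXIT via right edge, pos 3
Path length (cell visits): 5

Answer: 5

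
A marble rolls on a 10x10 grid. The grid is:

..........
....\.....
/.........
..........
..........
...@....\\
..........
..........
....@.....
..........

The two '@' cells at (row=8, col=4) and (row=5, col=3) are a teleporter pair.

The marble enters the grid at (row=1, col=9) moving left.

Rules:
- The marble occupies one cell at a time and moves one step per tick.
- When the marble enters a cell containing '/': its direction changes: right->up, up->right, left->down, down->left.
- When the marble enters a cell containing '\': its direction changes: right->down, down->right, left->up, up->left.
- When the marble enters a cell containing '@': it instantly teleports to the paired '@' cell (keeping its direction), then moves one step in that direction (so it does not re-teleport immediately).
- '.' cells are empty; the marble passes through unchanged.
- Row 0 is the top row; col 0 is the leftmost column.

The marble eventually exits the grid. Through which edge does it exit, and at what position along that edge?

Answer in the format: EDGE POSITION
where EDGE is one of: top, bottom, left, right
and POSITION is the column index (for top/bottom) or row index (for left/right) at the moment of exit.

Step 1: enter (1,9), '.' pass, move left to (1,8)
Step 2: enter (1,8), '.' pass, move left to (1,7)
Step 3: enter (1,7), '.' pass, move left to (1,6)
Step 4: enter (1,6), '.' pass, move left to (1,5)
Step 5: enter (1,5), '.' pass, move left to (1,4)
Step 6: enter (1,4), '\' deflects left->up, move up to (0,4)
Step 7: enter (0,4), '.' pass, move up to (-1,4)
Step 8: at (-1,4) — EXIT via top edge, pos 4

Answer: top 4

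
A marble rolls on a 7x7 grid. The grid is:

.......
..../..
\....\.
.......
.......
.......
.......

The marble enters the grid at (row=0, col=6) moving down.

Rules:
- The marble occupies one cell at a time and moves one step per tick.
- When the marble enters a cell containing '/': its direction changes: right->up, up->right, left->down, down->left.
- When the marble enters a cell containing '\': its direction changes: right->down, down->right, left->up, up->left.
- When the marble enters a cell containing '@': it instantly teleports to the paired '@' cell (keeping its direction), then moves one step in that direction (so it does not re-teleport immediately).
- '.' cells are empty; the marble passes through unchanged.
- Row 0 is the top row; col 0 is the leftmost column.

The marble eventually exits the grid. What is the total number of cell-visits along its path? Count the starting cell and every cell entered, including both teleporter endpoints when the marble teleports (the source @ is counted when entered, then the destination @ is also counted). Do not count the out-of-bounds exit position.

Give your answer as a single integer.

Answer: 7

Derivation:
Step 1: enter (0,6), '.' pass, move down to (1,6)
Step 2: enter (1,6), '.' pass, move down to (2,6)
Step 3: enter (2,6), '.' pass, move down to (3,6)
Step 4: enter (3,6), '.' pass, move down to (4,6)
Step 5: enter (4,6), '.' pass, move down to (5,6)
Step 6: enter (5,6), '.' pass, move down to (6,6)
Step 7: enter (6,6), '.' pass, move down to (7,6)
Step 8: at (7,6) — EXIT via bottom edge, pos 6
Path length (cell visits): 7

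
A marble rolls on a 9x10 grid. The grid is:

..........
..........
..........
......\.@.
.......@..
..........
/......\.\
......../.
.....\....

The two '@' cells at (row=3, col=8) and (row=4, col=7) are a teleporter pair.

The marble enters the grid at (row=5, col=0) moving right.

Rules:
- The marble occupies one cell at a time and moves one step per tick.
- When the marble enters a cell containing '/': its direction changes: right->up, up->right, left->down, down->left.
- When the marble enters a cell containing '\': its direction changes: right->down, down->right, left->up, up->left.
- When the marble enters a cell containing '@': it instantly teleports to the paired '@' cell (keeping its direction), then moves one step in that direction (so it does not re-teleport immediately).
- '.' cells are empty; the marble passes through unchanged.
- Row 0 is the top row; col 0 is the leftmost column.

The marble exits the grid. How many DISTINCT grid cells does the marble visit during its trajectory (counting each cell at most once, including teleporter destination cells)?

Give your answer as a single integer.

Answer: 10

Derivation:
Step 1: enter (5,0), '.' pass, move right to (5,1)
Step 2: enter (5,1), '.' pass, move right to (5,2)
Step 3: enter (5,2), '.' pass, move right to (5,3)
Step 4: enter (5,3), '.' pass, move right to (5,4)
Step 5: enter (5,4), '.' pass, move right to (5,5)
Step 6: enter (5,5), '.' pass, move right to (5,6)
Step 7: enter (5,6), '.' pass, move right to (5,7)
Step 8: enter (5,7), '.' pass, move right to (5,8)
Step 9: enter (5,8), '.' pass, move right to (5,9)
Step 10: enter (5,9), '.' pass, move right to (5,10)
Step 11: at (5,10) — EXIT via right edge, pos 5
Distinct cells visited: 10 (path length 10)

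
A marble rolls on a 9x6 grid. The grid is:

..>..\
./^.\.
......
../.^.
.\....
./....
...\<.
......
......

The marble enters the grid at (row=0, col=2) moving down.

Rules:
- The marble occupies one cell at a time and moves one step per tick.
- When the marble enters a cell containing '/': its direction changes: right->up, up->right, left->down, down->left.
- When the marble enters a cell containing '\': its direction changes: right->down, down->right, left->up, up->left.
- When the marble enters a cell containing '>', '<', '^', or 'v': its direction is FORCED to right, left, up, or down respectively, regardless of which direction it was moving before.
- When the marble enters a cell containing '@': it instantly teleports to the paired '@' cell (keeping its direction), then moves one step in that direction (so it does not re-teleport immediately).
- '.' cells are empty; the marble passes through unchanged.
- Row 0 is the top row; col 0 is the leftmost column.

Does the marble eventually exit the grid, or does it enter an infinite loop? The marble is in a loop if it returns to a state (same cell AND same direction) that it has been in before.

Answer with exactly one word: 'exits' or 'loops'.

Step 1: enter (0,2), '>' forces down->right, move right to (0,3)
Step 2: enter (0,3), '.' pass, move right to (0,4)
Step 3: enter (0,4), '.' pass, move right to (0,5)
Step 4: enter (0,5), '\' deflects right->down, move down to (1,5)
Step 5: enter (1,5), '.' pass, move down to (2,5)
Step 6: enter (2,5), '.' pass, move down to (3,5)
Step 7: enter (3,5), '.' pass, move down to (4,5)
Step 8: enter (4,5), '.' pass, move down to (5,5)
Step 9: enter (5,5), '.' pass, move down to (6,5)
Step 10: enter (6,5), '.' pass, move down to (7,5)
Step 11: enter (7,5), '.' pass, move down to (8,5)
Step 12: enter (8,5), '.' pass, move down to (9,5)
Step 13: at (9,5) — EXIT via bottom edge, pos 5

Answer: exits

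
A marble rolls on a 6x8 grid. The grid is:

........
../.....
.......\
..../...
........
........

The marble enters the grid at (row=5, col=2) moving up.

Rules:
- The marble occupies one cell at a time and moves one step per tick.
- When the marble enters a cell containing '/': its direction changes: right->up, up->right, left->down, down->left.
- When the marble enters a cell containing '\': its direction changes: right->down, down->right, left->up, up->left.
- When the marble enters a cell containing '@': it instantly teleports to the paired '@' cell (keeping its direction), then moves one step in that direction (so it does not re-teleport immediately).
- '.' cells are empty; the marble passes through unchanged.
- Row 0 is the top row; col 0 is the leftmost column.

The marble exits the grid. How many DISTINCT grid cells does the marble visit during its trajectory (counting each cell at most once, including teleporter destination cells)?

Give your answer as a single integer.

Answer: 10

Derivation:
Step 1: enter (5,2), '.' pass, move up to (4,2)
Step 2: enter (4,2), '.' pass, move up to (3,2)
Step 3: enter (3,2), '.' pass, move up to (2,2)
Step 4: enter (2,2), '.' pass, move up to (1,2)
Step 5: enter (1,2), '/' deflects up->right, move right to (1,3)
Step 6: enter (1,3), '.' pass, move right to (1,4)
Step 7: enter (1,4), '.' pass, move right to (1,5)
Step 8: enter (1,5), '.' pass, move right to (1,6)
Step 9: enter (1,6), '.' pass, move right to (1,7)
Step 10: enter (1,7), '.' pass, move right to (1,8)
Step 11: at (1,8) — EXIT via right edge, pos 1
Distinct cells visited: 10 (path length 10)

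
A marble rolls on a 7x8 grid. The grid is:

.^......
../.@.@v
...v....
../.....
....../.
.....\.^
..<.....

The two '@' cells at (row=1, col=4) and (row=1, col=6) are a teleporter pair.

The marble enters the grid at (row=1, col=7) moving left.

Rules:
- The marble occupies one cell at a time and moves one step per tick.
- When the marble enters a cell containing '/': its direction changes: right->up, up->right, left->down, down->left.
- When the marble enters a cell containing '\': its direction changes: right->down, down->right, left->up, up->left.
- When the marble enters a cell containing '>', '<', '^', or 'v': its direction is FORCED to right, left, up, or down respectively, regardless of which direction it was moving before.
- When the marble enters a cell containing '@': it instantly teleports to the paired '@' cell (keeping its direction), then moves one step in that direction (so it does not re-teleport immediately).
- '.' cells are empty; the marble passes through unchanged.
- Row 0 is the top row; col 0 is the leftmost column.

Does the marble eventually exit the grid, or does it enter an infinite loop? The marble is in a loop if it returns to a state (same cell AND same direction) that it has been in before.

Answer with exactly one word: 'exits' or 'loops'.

Step 1: enter (1,7), 'v' forces left->down, move down to (2,7)
Step 2: enter (2,7), '.' pass, move down to (3,7)
Step 3: enter (3,7), '.' pass, move down to (4,7)
Step 4: enter (4,7), '.' pass, move down to (5,7)
Step 5: enter (5,7), '^' forces down->up, move up to (4,7)
Step 6: enter (4,7), '.' pass, move up to (3,7)
Step 7: enter (3,7), '.' pass, move up to (2,7)
Step 8: enter (2,7), '.' pass, move up to (1,7)
Step 9: enter (1,7), 'v' forces up->down, move down to (2,7)
Step 10: at (2,7) dir=down — LOOP DETECTED (seen before)

Answer: loops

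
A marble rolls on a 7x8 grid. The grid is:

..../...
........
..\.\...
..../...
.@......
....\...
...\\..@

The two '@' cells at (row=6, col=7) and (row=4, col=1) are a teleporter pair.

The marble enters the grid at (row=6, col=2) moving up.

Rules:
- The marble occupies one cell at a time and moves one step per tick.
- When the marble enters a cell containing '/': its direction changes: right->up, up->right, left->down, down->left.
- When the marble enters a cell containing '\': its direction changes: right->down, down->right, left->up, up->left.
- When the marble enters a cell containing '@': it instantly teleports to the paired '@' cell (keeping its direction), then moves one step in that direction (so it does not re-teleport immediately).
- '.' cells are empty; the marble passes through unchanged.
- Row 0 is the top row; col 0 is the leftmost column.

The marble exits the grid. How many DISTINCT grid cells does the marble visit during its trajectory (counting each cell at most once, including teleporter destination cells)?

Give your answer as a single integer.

Step 1: enter (6,2), '.' pass, move up to (5,2)
Step 2: enter (5,2), '.' pass, move up to (4,2)
Step 3: enter (4,2), '.' pass, move up to (3,2)
Step 4: enter (3,2), '.' pass, move up to (2,2)
Step 5: enter (2,2), '\' deflects up->left, move left to (2,1)
Step 6: enter (2,1), '.' pass, move left to (2,0)
Step 7: enter (2,0), '.' pass, move left to (2,-1)
Step 8: at (2,-1) — EXIT via left edge, pos 2
Distinct cells visited: 7 (path length 7)

Answer: 7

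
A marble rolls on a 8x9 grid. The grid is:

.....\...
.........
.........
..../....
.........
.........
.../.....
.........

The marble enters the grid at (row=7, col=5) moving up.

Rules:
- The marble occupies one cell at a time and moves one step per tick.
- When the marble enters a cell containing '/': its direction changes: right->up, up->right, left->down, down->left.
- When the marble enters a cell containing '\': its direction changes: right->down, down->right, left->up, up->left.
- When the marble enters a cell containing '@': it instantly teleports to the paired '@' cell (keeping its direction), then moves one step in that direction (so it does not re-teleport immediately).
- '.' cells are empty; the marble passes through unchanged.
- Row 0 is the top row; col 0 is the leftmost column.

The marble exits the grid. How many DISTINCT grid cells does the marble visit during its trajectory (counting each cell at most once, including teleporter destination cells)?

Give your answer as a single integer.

Answer: 13

Derivation:
Step 1: enter (7,5), '.' pass, move up to (6,5)
Step 2: enter (6,5), '.' pass, move up to (5,5)
Step 3: enter (5,5), '.' pass, move up to (4,5)
Step 4: enter (4,5), '.' pass, move up to (3,5)
Step 5: enter (3,5), '.' pass, move up to (2,5)
Step 6: enter (2,5), '.' pass, move up to (1,5)
Step 7: enter (1,5), '.' pass, move up to (0,5)
Step 8: enter (0,5), '\' deflects up->left, move left to (0,4)
Step 9: enter (0,4), '.' pass, move left to (0,3)
Step 10: enter (0,3), '.' pass, move left to (0,2)
Step 11: enter (0,2), '.' pass, move left to (0,1)
Step 12: enter (0,1), '.' pass, move left to (0,0)
Step 13: enter (0,0), '.' pass, move left to (0,-1)
Step 14: at (0,-1) — EXIT via left edge, pos 0
Distinct cells visited: 13 (path length 13)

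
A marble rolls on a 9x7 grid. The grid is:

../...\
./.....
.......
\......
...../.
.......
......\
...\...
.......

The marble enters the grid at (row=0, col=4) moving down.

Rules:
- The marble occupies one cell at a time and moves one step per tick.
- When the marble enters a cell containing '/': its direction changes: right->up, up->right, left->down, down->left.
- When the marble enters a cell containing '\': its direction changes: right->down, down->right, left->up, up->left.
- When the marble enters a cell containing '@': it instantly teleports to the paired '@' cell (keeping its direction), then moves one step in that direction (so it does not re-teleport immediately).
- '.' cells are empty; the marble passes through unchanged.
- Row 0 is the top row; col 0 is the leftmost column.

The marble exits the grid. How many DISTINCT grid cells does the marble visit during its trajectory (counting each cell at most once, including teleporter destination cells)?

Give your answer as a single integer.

Step 1: enter (0,4), '.' pass, move down to (1,4)
Step 2: enter (1,4), '.' pass, move down to (2,4)
Step 3: enter (2,4), '.' pass, move down to (3,4)
Step 4: enter (3,4), '.' pass, move down to (4,4)
Step 5: enter (4,4), '.' pass, move down to (5,4)
Step 6: enter (5,4), '.' pass, move down to (6,4)
Step 7: enter (6,4), '.' pass, move down to (7,4)
Step 8: enter (7,4), '.' pass, move down to (8,4)
Step 9: enter (8,4), '.' pass, move down to (9,4)
Step 10: at (9,4) — EXIT via bottom edge, pos 4
Distinct cells visited: 9 (path length 9)

Answer: 9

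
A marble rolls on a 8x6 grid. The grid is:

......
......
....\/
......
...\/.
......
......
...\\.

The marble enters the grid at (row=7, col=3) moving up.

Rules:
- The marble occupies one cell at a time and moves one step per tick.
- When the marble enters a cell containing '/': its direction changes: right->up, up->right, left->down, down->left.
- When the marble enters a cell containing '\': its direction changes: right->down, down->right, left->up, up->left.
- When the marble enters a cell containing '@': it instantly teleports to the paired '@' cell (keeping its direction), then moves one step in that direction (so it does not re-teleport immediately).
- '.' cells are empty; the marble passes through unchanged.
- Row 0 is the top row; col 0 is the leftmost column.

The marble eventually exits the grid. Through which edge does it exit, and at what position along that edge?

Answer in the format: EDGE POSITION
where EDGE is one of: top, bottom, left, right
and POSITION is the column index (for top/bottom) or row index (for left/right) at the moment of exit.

Answer: left 7

Derivation:
Step 1: enter (7,3), '\' deflects up->left, move left to (7,2)
Step 2: enter (7,2), '.' pass, move left to (7,1)
Step 3: enter (7,1), '.' pass, move left to (7,0)
Step 4: enter (7,0), '.' pass, move left to (7,-1)
Step 5: at (7,-1) — EXIT via left edge, pos 7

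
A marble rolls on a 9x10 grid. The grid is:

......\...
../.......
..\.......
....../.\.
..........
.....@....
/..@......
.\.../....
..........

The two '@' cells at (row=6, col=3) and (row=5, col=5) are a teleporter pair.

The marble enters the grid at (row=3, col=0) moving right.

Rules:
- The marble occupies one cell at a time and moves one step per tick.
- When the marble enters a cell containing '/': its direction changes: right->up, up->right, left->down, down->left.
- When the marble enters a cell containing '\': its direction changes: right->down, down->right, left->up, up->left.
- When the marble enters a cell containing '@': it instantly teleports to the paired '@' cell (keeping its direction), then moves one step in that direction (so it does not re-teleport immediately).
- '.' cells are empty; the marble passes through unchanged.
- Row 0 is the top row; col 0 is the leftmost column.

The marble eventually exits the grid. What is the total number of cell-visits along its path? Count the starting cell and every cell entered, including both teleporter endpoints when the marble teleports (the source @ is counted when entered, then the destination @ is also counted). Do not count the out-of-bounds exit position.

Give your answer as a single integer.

Step 1: enter (3,0), '.' pass, move right to (3,1)
Step 2: enter (3,1), '.' pass, move right to (3,2)
Step 3: enter (3,2), '.' pass, move right to (3,3)
Step 4: enter (3,3), '.' pass, move right to (3,4)
Step 5: enter (3,4), '.' pass, move right to (3,5)
Step 6: enter (3,5), '.' pass, move right to (3,6)
Step 7: enter (3,6), '/' deflects right->up, move up to (2,6)
Step 8: enter (2,6), '.' pass, move up to (1,6)
Step 9: enter (1,6), '.' pass, move up to (0,6)
Step 10: enter (0,6), '\' deflects up->left, move left to (0,5)
Step 11: enter (0,5), '.' pass, move left to (0,4)
Step 12: enter (0,4), '.' pass, move left to (0,3)
Step 13: enter (0,3), '.' pass, move left to (0,2)
Step 14: enter (0,2), '.' pass, move left to (0,1)
Step 15: enter (0,1), '.' pass, move left to (0,0)
Step 16: enter (0,0), '.' pass, move left to (0,-1)
Step 17: at (0,-1) — EXIT via left edge, pos 0
Path length (cell visits): 16

Answer: 16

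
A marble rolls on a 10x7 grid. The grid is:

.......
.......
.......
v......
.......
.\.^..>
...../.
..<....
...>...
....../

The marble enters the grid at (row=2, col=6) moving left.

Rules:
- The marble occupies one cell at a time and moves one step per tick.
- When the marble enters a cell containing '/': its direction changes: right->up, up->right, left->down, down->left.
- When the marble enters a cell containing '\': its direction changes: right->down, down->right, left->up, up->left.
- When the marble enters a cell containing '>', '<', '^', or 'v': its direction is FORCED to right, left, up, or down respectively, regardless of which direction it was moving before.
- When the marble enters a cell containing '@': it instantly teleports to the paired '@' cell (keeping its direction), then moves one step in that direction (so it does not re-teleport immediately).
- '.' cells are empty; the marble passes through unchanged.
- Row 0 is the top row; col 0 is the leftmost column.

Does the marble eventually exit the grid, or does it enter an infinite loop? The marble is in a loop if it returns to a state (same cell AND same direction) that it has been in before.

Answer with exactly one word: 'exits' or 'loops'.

Step 1: enter (2,6), '.' pass, move left to (2,5)
Step 2: enter (2,5), '.' pass, move left to (2,4)
Step 3: enter (2,4), '.' pass, move left to (2,3)
Step 4: enter (2,3), '.' pass, move left to (2,2)
Step 5: enter (2,2), '.' pass, move left to (2,1)
Step 6: enter (2,1), '.' pass, move left to (2,0)
Step 7: enter (2,0), '.' pass, move left to (2,-1)
Step 8: at (2,-1) — EXIT via left edge, pos 2

Answer: exits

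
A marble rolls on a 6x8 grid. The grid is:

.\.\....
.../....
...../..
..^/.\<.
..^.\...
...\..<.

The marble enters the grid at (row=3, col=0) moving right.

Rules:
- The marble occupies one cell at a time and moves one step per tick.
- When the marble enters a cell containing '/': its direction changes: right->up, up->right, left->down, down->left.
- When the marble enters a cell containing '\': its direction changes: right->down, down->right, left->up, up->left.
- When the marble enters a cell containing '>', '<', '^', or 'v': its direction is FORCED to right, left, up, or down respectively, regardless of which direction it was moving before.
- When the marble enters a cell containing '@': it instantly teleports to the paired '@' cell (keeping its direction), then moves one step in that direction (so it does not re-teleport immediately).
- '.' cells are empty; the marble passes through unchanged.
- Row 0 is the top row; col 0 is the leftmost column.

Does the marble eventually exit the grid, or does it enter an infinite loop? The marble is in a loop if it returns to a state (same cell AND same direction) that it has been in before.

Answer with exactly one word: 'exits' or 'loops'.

Step 1: enter (3,0), '.' pass, move right to (3,1)
Step 2: enter (3,1), '.' pass, move right to (3,2)
Step 3: enter (3,2), '^' forces right->up, move up to (2,2)
Step 4: enter (2,2), '.' pass, move up to (1,2)
Step 5: enter (1,2), '.' pass, move up to (0,2)
Step 6: enter (0,2), '.' pass, move up to (-1,2)
Step 7: at (-1,2) — EXIT via top edge, pos 2

Answer: exits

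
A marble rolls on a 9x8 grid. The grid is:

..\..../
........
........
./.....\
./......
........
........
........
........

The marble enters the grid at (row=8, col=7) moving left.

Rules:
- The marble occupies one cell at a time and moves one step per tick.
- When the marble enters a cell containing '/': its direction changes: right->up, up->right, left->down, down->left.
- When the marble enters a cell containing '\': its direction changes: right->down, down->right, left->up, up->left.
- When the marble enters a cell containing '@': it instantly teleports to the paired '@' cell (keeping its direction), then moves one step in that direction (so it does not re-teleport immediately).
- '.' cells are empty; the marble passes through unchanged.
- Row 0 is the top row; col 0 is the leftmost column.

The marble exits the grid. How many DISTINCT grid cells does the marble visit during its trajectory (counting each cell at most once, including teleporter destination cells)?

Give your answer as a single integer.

Answer: 8

Derivation:
Step 1: enter (8,7), '.' pass, move left to (8,6)
Step 2: enter (8,6), '.' pass, move left to (8,5)
Step 3: enter (8,5), '.' pass, move left to (8,4)
Step 4: enter (8,4), '.' pass, move left to (8,3)
Step 5: enter (8,3), '.' pass, move left to (8,2)
Step 6: enter (8,2), '.' pass, move left to (8,1)
Step 7: enter (8,1), '.' pass, move left to (8,0)
Step 8: enter (8,0), '.' pass, move left to (8,-1)
Step 9: at (8,-1) — EXIT via left edge, pos 8
Distinct cells visited: 8 (path length 8)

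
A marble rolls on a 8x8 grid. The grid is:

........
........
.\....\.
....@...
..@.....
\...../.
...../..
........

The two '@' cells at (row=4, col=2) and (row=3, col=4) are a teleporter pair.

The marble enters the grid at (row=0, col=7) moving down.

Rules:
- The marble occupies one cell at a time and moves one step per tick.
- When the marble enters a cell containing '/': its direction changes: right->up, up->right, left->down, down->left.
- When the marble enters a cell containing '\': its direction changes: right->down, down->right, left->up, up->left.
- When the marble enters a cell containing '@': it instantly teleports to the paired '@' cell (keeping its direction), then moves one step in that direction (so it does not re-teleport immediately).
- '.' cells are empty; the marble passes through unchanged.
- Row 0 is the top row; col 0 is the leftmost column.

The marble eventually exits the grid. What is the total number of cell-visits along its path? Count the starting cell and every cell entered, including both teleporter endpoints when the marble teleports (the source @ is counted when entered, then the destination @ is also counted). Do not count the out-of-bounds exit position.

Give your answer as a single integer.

Answer: 8

Derivation:
Step 1: enter (0,7), '.' pass, move down to (1,7)
Step 2: enter (1,7), '.' pass, move down to (2,7)
Step 3: enter (2,7), '.' pass, move down to (3,7)
Step 4: enter (3,7), '.' pass, move down to (4,7)
Step 5: enter (4,7), '.' pass, move down to (5,7)
Step 6: enter (5,7), '.' pass, move down to (6,7)
Step 7: enter (6,7), '.' pass, move down to (7,7)
Step 8: enter (7,7), '.' pass, move down to (8,7)
Step 9: at (8,7) — EXIT via bottom edge, pos 7
Path length (cell visits): 8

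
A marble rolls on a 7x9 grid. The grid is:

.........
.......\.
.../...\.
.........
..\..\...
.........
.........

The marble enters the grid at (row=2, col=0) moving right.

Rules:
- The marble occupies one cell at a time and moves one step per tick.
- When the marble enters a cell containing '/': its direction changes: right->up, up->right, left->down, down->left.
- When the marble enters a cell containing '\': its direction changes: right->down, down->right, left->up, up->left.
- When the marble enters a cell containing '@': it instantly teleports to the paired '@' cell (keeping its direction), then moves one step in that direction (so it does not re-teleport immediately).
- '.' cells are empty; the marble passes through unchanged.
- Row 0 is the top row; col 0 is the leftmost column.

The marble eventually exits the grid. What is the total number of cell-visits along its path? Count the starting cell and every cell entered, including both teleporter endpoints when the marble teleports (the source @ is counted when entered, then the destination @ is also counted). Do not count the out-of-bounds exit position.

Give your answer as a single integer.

Answer: 6

Derivation:
Step 1: enter (2,0), '.' pass, move right to (2,1)
Step 2: enter (2,1), '.' pass, move right to (2,2)
Step 3: enter (2,2), '.' pass, move right to (2,3)
Step 4: enter (2,3), '/' deflects right->up, move up to (1,3)
Step 5: enter (1,3), '.' pass, move up to (0,3)
Step 6: enter (0,3), '.' pass, move up to (-1,3)
Step 7: at (-1,3) — EXIT via top edge, pos 3
Path length (cell visits): 6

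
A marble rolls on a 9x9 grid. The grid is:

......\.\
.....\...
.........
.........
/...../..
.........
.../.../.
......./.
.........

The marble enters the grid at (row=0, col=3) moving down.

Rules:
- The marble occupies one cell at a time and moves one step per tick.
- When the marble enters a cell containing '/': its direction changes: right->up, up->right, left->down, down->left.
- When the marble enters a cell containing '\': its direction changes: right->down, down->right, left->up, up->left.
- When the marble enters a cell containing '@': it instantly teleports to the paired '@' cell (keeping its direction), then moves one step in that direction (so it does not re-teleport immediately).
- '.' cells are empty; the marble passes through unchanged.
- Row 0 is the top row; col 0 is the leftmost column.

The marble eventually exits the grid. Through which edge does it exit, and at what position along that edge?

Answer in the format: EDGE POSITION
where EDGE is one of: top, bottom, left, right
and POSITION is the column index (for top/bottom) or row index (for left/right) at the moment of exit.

Answer: left 6

Derivation:
Step 1: enter (0,3), '.' pass, move down to (1,3)
Step 2: enter (1,3), '.' pass, move down to (2,3)
Step 3: enter (2,3), '.' pass, move down to (3,3)
Step 4: enter (3,3), '.' pass, move down to (4,3)
Step 5: enter (4,3), '.' pass, move down to (5,3)
Step 6: enter (5,3), '.' pass, move down to (6,3)
Step 7: enter (6,3), '/' deflects down->left, move left to (6,2)
Step 8: enter (6,2), '.' pass, move left to (6,1)
Step 9: enter (6,1), '.' pass, move left to (6,0)
Step 10: enter (6,0), '.' pass, move left to (6,-1)
Step 11: at (6,-1) — EXIT via left edge, pos 6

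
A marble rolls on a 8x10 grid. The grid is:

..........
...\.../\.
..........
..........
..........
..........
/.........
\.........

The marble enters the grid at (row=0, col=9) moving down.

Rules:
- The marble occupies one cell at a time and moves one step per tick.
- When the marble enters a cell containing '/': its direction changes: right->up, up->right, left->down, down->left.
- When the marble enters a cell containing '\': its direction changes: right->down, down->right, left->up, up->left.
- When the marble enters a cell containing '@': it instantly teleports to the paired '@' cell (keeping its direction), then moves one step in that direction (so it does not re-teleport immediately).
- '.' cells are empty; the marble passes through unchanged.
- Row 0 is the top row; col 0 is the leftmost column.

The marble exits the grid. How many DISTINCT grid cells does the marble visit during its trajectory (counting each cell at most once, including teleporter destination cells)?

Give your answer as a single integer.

Answer: 8

Derivation:
Step 1: enter (0,9), '.' pass, move down to (1,9)
Step 2: enter (1,9), '.' pass, move down to (2,9)
Step 3: enter (2,9), '.' pass, move down to (3,9)
Step 4: enter (3,9), '.' pass, move down to (4,9)
Step 5: enter (4,9), '.' pass, move down to (5,9)
Step 6: enter (5,9), '.' pass, move down to (6,9)
Step 7: enter (6,9), '.' pass, move down to (7,9)
Step 8: enter (7,9), '.' pass, move down to (8,9)
Step 9: at (8,9) — EXIT via bottom edge, pos 9
Distinct cells visited: 8 (path length 8)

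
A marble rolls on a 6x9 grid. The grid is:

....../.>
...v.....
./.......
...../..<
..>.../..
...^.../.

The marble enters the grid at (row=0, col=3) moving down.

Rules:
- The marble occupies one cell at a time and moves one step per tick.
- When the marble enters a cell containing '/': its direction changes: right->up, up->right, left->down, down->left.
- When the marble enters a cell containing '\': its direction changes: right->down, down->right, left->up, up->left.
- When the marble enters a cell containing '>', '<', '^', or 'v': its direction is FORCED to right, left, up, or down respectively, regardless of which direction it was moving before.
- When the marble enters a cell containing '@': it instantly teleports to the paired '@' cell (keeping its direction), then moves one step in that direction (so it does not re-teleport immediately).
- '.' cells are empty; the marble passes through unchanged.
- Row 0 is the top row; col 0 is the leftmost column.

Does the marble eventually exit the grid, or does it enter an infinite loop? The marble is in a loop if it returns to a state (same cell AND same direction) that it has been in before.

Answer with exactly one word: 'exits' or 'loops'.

Answer: loops

Derivation:
Step 1: enter (0,3), '.' pass, move down to (1,3)
Step 2: enter (1,3), 'v' forces down->down, move down to (2,3)
Step 3: enter (2,3), '.' pass, move down to (3,3)
Step 4: enter (3,3), '.' pass, move down to (4,3)
Step 5: enter (4,3), '.' pass, move down to (5,3)
Step 6: enter (5,3), '^' forces down->up, move up to (4,3)
Step 7: enter (4,3), '.' pass, move up to (3,3)
Step 8: enter (3,3), '.' pass, move up to (2,3)
Step 9: enter (2,3), '.' pass, move up to (1,3)
Step 10: enter (1,3), 'v' forces up->down, move down to (2,3)
Step 11: at (2,3) dir=down — LOOP DETECTED (seen before)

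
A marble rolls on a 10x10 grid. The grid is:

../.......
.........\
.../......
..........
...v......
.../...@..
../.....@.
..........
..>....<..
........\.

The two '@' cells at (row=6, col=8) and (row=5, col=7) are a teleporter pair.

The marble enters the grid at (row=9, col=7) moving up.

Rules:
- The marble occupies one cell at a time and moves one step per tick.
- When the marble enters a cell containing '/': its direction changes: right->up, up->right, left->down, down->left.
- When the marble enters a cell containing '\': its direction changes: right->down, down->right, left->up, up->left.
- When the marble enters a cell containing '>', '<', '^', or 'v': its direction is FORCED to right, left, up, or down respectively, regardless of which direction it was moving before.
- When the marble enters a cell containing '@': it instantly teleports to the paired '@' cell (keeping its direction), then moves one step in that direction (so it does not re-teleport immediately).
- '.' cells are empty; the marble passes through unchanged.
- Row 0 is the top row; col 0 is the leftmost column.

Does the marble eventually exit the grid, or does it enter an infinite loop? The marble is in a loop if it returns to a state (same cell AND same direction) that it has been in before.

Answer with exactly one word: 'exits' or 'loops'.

Answer: loops

Derivation:
Step 1: enter (9,7), '.' pass, move up to (8,7)
Step 2: enter (8,7), '<' forces up->left, move left to (8,6)
Step 3: enter (8,6), '.' pass, move left to (8,5)
Step 4: enter (8,5), '.' pass, move left to (8,4)
Step 5: enter (8,4), '.' pass, move left to (8,3)
Step 6: enter (8,3), '.' pass, move left to (8,2)
Step 7: enter (8,2), '>' forces left->right, move right to (8,3)
Step 8: enter (8,3), '.' pass, move right to (8,4)
Step 9: enter (8,4), '.' pass, move right to (8,5)
Step 10: enter (8,5), '.' pass, move right to (8,6)
Step 11: enter (8,6), '.' pass, move right to (8,7)
Step 12: enter (8,7), '<' forces right->left, move left to (8,6)
Step 13: at (8,6) dir=left — LOOP DETECTED (seen before)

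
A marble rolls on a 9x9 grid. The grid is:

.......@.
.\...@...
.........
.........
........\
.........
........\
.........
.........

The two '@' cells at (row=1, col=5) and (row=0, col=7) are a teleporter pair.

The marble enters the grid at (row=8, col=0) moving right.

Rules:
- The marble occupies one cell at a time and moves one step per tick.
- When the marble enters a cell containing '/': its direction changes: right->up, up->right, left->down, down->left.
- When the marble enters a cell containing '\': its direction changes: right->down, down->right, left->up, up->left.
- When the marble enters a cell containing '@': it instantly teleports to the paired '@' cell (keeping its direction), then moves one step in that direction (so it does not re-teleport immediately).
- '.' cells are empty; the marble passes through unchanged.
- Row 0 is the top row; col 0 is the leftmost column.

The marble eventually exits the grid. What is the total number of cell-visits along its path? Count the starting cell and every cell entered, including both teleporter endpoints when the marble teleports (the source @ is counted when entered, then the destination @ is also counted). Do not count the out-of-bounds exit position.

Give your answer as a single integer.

Step 1: enter (8,0), '.' pass, move right to (8,1)
Step 2: enter (8,1), '.' pass, move right to (8,2)
Step 3: enter (8,2), '.' pass, move right to (8,3)
Step 4: enter (8,3), '.' pass, move right to (8,4)
Step 5: enter (8,4), '.' pass, move right to (8,5)
Step 6: enter (8,5), '.' pass, move right to (8,6)
Step 7: enter (8,6), '.' pass, move right to (8,7)
Step 8: enter (8,7), '.' pass, move right to (8,8)
Step 9: enter (8,8), '.' pass, move right to (8,9)
Step 10: at (8,9) — EXIT via right edge, pos 8
Path length (cell visits): 9

Answer: 9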